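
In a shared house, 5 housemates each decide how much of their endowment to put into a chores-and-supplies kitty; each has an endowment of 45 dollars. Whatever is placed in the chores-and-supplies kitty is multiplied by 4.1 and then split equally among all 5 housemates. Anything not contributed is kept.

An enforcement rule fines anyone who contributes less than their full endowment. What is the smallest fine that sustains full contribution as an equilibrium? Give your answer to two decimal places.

Given the others contribute fully, the best deviation is to contribute 0 (any partial contribution still incurs the fine and gives up units whose private return 0.8200 is below 1).
Deviating from 45 to 0 saves 45 dollars but forfeits the deviator's share of the drop in the chores-and-supplies kitty: 4.1/5 × 45 = 36.90.
So the deviation gain is 45 − 36.90 = 8.10, and the fine must be at least 8.10 dollars to wipe it out.

8.10 dollars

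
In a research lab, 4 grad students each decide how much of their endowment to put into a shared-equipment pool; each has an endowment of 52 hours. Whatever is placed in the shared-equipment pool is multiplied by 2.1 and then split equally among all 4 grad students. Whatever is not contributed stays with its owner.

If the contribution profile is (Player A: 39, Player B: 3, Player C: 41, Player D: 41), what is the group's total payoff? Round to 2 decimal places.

344.40 hours

Total contributed: 39 + 3 + 41 + 41 = 124; total kept: 4 × 52 − 124 = 84.
The shared-equipment pool pays out 2.1 × 124 = 260.40 in aggregate.
Group total = 84 + 260.40 = 344.40.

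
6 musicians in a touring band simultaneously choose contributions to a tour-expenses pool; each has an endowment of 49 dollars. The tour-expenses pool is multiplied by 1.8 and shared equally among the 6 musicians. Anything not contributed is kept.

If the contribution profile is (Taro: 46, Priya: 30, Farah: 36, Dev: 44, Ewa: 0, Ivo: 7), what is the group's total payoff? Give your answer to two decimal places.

Total contributed: 46 + 30 + 36 + 44 + 0 + 7 = 163; total kept: 6 × 49 − 163 = 131.
The tour-expenses pool pays out 1.8 × 163 = 293.40 in aggregate.
Group total = 131 + 293.40 = 424.40.

424.40 dollars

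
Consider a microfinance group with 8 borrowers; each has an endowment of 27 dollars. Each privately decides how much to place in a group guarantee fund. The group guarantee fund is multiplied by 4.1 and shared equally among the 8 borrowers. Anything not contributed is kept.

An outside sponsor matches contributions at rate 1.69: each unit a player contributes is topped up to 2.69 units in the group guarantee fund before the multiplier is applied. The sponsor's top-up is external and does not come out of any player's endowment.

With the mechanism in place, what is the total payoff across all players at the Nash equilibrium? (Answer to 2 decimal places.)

2382.26 dollars

The effective private return per unit is now 4.1 × 2.69 / 8 = 1.3786 > 1, so every player's dominant strategy flips to full contribution.
At the Nash equilibrium everyone contributes 27. Group total payoff = 4.1 × 2.69 × 216 = 2382.26.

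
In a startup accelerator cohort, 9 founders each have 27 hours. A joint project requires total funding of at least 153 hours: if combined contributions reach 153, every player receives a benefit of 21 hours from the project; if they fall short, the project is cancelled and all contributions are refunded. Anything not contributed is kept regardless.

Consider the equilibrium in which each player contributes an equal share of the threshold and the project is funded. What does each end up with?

31 hours

Equal share of the threshold: 153/9 = 17.
At this profile no one gains by cutting their contribution: any cut drops the total below 153, the project is cancelled, contributions are refunded, and the deviator ends with 27, which is less than 27 − 17 + 21 = 31. Contributing more than 17 just wastes the excess. So contributing exactly 17 is a best response.
Each player's payoff: 27 − 17 + 21 = 31.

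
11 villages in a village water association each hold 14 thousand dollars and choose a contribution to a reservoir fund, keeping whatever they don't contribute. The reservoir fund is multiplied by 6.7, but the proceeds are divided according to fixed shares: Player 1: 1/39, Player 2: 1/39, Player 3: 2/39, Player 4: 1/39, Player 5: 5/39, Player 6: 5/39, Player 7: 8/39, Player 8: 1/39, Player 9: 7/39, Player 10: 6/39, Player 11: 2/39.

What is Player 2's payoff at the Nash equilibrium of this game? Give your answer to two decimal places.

A player with share s gets back 6.7·s per unit contributed, so full contribution is dominant for anyone with s > 1/6.7 = 0.1493 and zero contribution is dominant for anyone below.
Player 7, Player 9 and Player 10 are above the threshold, contributing 14 each; the remaining 8 contribute 0. Total contributed: 42.
Player 2 keeps 14 and receives 6.7 × 42 × 1/39 = 7.22 from the reservoir fund, for a payoff of 21.22.

21.22 thousand dollars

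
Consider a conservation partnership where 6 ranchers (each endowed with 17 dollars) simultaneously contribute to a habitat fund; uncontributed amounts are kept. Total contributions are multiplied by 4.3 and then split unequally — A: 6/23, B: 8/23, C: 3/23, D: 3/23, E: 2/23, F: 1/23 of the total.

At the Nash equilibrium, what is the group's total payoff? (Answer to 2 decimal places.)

214.20 dollars

Player j's private return per contributed unit is 4.3 × (j's share). Contributing is weakly dominant for j when that share is at least 1/4.3 = 0.2326, and contributing 0 is dominant otherwise.
A and B are above the threshold, contributing 17 each; the remaining 4 contribute 0. Total contributed: 34.
The habitat fund pays out 4.3 × 34 = 146.20 in total (split across the unequal shares, but the aggregate is all that matters for the group sum).
The 4 free-riders keep 17 each, adding 68. Group total = 68 + 146.20 = 214.20.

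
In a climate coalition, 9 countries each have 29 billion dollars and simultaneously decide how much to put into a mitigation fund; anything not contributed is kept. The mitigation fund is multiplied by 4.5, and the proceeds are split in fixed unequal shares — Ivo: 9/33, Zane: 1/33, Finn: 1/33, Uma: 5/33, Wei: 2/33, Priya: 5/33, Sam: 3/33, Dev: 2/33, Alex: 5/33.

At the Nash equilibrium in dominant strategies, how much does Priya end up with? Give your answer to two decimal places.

Each unit j contributes comes back to j as 4.5 × (j's share), so j prefers to contribute only if that share exceeds 1/4.5 = 0.2222; otherwise keeping the unit dominates.
The only share above 0.2222 is Ivo's 9/33, contributing 29; the remaining 8 contribute 0. Total contributed: 29.
Priya keeps 29 and receives 4.5 × 29 × 5/33 = 19.77 from the mitigation fund, for a payoff of 48.77.

48.77 billion dollars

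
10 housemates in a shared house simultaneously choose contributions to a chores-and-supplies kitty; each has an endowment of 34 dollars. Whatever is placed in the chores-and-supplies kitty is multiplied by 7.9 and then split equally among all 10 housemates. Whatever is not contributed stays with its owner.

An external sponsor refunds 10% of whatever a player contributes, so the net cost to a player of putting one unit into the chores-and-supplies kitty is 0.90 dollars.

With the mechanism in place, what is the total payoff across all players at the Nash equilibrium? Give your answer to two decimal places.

The effective private return is (7.9/10) / 0.90 = 0.8778, which is still under 1, so the mechanism doesn't change anyone's dominant strategy: zero contribution.
At the Nash equilibrium no one contributes; group total payoff = 10 × 34 = 340.

340.00 dollars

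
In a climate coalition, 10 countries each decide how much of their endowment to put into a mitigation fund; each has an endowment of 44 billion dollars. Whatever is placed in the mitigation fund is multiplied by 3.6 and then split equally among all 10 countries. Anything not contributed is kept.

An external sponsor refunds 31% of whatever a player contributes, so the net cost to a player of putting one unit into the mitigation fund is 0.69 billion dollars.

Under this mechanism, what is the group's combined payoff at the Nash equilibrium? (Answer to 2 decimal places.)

The effective private return is (3.6/10) / 0.69 = 0.5217, which is still under 1, so the mechanism doesn't change anyone's dominant strategy: zero contribution.
At the Nash equilibrium no one contributes; group total payoff = 10 × 44 = 440.

440.00 billion dollars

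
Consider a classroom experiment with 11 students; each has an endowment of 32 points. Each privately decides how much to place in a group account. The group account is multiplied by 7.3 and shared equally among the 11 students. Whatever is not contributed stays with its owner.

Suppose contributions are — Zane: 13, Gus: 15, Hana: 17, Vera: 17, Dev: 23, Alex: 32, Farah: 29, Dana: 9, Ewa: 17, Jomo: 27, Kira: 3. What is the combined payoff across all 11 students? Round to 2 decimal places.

Total contributed: 13 + 15 + 17 + 17 + 23 + 32 + 29 + 9 + 17 + 27 + 3 = 202; total kept: 11 × 32 − 202 = 150.
The group account pays out 7.3 × 202 = 1474.60 in aggregate.
Group total = 150 + 1474.60 = 1624.60.

1624.60 points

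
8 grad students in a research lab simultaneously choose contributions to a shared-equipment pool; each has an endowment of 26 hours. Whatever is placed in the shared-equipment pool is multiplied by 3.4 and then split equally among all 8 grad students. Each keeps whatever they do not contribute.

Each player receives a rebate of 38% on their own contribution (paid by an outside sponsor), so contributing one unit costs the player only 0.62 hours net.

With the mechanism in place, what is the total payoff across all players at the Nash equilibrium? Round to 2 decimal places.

208.00 hours

Even with the mechanism, each unit contributed returns only (3.4/8) / 0.62 = 0.6855 per unit of net cost, so contributing nothing is still dominant.
At the Nash equilibrium no one contributes; group total payoff = 8 × 26 = 208.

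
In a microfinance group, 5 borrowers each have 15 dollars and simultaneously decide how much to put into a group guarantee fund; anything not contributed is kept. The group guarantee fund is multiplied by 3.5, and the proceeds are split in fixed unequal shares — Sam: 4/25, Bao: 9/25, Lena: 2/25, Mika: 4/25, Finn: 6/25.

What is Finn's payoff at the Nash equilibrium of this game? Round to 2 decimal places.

27.60 dollars

For player j, contributing a unit is worthwhile iff 3.5 × (j's share) ≥ 1, i.e. iff j's share is at least 0.2857.
Only Bao (9/25) clears that bar, contributing 15; the remaining 4 contribute 0. Total contributed: 15.
Finn keeps 15 and receives 3.5 × 15 × 6/25 = 12.60 from the group guarantee fund, for a payoff of 27.60.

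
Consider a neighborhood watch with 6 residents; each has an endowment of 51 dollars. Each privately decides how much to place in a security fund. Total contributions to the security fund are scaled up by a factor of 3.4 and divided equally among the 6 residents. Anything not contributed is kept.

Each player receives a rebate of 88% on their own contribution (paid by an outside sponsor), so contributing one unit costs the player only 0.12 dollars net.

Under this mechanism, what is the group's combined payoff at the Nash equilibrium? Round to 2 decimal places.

1309.68 dollars

With the mechanism, a contributed unit returns (3.4/6) / 0.12 = 4.7222 per unit of net cost to the contributor — now above 1 — so contributing fully is weakly dominant for every player.
So the Nash equilibrium is full contribution by all 6; the group earns 6 × (51 × 0.88 + 3.4 × 51) = 1309.68.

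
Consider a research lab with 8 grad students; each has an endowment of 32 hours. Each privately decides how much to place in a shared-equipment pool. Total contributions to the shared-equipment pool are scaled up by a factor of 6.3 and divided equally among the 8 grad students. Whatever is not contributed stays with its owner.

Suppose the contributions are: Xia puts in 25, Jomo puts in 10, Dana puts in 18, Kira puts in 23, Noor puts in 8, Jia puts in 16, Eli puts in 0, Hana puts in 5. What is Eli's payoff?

Total contributed: 25 + 10 + 18 + 23 + 8 + 16 + 0 + 5 = 105.
Each receives 6.3 × 105 / 8 = 82.69 from the shared-equipment pool.
Eli keeps 32 − 0 = 32, so Eli's payoff is 32 + 82.69 = 114.69.

114.69 hours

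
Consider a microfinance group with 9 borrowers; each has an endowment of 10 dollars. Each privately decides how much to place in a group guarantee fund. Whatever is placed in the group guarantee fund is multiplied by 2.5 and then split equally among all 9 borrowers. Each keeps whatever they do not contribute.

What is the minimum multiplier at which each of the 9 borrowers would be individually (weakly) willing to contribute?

A contributed unit returns (multiplier)/9 to its contributor.
This reaches 1 exactly when the multiplier is 9.

9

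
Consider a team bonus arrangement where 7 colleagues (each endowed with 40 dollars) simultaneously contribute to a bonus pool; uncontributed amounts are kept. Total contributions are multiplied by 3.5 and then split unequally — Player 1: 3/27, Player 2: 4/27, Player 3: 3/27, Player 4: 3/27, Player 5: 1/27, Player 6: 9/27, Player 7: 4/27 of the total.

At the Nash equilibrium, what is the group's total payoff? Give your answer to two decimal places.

380.00 dollars

Player j's private return per contributed unit is 3.5 × (j's share). Contributing is weakly dominant for j when that share is at least 1/3.5 = 0.2857, and contributing 0 is dominant otherwise.
Only Player 6 (9/27) clears that bar, contributing 40; the remaining 6 contribute 0. Total contributed: 40.
The bonus pool pays out 3.5 × 40 = 140.00 in total (split across the unequal shares, but the aggregate is all that matters for the group sum).
The 6 free-riders keep 40 each, adding 240. Group total = 240 + 140.00 = 380.00.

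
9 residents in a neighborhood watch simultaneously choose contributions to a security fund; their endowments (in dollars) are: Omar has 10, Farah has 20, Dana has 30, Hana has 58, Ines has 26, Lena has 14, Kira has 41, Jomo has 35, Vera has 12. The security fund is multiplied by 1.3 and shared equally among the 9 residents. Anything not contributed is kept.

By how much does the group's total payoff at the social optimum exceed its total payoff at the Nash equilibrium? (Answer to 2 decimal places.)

The private return per contributed unit is 1.3/9 = 0.1444 < 1 for every player regardless of endowment, so the Nash equilibrium is zero contribution and the group total is Σ E_j = 10 + 20 + 30 + 58 + 26 + 14 + 41 + 35 + 12 = 246.
Each contributed unit returns 1.300 to the group, so the social optimum is full contribution by everyone: group total = 1.300 × 246 = 319.80.
Efficiency loss = (1.300 − 1) × 246 = 73.80.

73.80 dollars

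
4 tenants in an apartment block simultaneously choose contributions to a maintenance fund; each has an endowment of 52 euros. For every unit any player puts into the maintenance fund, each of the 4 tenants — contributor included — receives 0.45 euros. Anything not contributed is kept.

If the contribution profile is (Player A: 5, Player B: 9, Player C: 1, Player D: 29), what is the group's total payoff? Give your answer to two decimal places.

Total contributed: 5 + 9 + 1 + 29 = 44; total kept: 4 × 52 − 44 = 164.
The maintenance fund pays out 0.45 × 4 × 44 = 79.20 in aggregate.
Group total = 164 + 79.20 = 243.20.

243.20 euros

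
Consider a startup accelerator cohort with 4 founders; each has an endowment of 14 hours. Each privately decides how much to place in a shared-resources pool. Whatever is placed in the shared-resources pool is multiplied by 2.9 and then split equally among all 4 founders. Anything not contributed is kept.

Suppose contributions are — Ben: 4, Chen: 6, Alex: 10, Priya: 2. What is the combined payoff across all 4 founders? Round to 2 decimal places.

97.80 hours

Total contributed: 4 + 6 + 10 + 2 = 22; total kept: 4 × 14 − 22 = 34.
The shared-resources pool pays out 2.9 × 22 = 63.80 in aggregate.
Group total = 34 + 63.80 = 97.80.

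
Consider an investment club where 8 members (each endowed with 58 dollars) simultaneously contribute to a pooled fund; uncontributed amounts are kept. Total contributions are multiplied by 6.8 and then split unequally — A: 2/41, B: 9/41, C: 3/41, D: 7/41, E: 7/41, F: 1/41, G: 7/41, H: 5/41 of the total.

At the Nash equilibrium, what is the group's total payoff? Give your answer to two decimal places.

Each unit j contributes comes back to j as 6.8 × (j's share), so j prefers to contribute only if that share exceeds 1/6.8 = 0.1471; otherwise keeping the unit dominates.
B, D, E and G are above the threshold, contributing 58 each; the remaining 4 contribute 0. Total contributed: 232.
The pooled fund pays out 6.8 × 232 = 1577.60 in total (split across the unequal shares, but the aggregate is all that matters for the group sum).
The 4 free-riders keep 58 each, adding 232. Group total = 232 + 1577.60 = 1809.60.

1809.60 dollars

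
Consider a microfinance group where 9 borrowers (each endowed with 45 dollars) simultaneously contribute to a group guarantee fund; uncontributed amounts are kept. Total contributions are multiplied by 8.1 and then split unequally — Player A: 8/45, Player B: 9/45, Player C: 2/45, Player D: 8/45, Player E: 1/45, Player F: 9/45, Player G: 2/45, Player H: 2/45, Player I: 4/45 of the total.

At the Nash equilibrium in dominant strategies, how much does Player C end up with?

109.80 dollars

Each unit j contributes comes back to j as 8.1 × (j's share), so j prefers to contribute only if that share exceeds 1/8.1 = 0.1235; otherwise keeping the unit dominates.
Player A, Player B, Player D and Player F are above the threshold, contributing 45 each; the remaining 5 contribute 0. Total contributed: 180.
Player C keeps 45 and receives 8.1 × 180 × 2/45 = 64.80 from the group guarantee fund, for a payoff of 109.80.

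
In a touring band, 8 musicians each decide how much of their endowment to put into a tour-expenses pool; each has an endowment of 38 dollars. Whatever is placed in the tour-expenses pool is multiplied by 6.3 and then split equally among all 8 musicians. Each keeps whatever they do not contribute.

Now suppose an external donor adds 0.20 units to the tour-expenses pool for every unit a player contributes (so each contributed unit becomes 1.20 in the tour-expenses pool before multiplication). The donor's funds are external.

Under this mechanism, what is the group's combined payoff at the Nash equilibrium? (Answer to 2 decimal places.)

With the mechanism, a contributed unit returns 6.3 × 1.20 / 8 = 0.9450 per unit of net cost — still below 1 — so contributing 0 remains dominant for every player.
Everyone keeps their endowment and the group total is 8 × 38 = 304.

304.00 dollars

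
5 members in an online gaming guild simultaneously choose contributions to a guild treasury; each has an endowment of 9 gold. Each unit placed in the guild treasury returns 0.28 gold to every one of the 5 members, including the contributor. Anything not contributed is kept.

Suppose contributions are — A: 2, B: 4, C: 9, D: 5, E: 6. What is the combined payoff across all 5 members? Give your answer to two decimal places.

Total contributed: 2 + 4 + 9 + 5 + 6 = 26; total kept: 5 × 9 − 26 = 19.
The guild treasury pays out 0.28 × 5 × 26 = 36.40 in aggregate.
Group total = 19 + 36.40 = 55.40.

55.40 gold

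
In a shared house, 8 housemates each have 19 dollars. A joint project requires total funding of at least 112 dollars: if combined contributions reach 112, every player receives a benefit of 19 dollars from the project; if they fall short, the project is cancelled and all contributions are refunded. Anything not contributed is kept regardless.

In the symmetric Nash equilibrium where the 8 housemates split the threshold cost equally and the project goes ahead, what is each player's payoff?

Equal share of the threshold: 112/8 = 14.
At this profile no one gains by cutting their contribution: any cut drops the total below 112, the project is cancelled, contributions are refunded, and the deviator ends with 19, which is less than 19 − 14 + 19 = 24. Contributing more than 14 just wastes the excess. So contributing exactly 14 is a best response.
Each player's payoff: 19 − 14 + 19 = 24.

24 dollars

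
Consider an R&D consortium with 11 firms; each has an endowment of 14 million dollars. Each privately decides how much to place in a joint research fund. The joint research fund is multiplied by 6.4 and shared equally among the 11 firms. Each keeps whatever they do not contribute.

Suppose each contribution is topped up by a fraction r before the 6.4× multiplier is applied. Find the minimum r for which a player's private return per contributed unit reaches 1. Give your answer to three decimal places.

With matching at rate r, one contributed unit becomes (1 + r) in the joint research fund and returns 6.4 × (1 + r) / 11 to the contributor.
Setting this equal to 1: 1 + r = 11/6.4 = 1.7188.
So the minimum matching rate is r = 1.7188 − 1 = 0.719.

0.719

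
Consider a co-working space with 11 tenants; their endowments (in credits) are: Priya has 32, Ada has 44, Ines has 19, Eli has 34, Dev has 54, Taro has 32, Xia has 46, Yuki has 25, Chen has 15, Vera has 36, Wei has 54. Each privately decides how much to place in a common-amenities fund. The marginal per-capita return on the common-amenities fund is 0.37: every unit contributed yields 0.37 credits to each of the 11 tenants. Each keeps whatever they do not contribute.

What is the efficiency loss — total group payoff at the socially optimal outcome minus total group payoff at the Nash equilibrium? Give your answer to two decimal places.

1200.37 credits

The private return per contributed unit is 0.37 < 1 for everyone, so the Nash equilibrium is zero contribution and the group total is Σ E_j = 32 + 44 + 19 + 34 + 54 + 32 + 46 + 25 + 15 + 36 + 54 = 391.
Each contributed unit returns 4.070 to the group, so the social optimum is full contribution by everyone: group total = 4.070 × 391 = 1591.37.
Efficiency loss = (4.070 − 1) × 391 = 1200.37.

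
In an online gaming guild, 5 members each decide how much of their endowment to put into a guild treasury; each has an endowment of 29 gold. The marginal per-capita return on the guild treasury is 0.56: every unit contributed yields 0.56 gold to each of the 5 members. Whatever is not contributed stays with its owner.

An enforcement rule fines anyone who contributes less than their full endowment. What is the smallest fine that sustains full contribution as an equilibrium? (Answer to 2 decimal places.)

12.76 gold

Given the others contribute fully, the best deviation is to contribute 0 (any partial contribution still incurs the fine and gives up units whose private return 0.56 is below 1).
Deviating from 29 to 0 saves 29 gold but forfeits the deviator's share of the drop in the guild treasury: 0.56 × 29 = 16.24.
So the deviation gain is 29 − 16.24 = 12.76, and the fine must be at least 12.76 gold to wipe it out.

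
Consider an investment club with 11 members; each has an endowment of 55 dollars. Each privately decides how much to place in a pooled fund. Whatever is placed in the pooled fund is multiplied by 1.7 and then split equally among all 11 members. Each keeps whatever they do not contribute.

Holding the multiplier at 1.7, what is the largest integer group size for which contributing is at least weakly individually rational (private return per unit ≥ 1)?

Private return per unit is 1.7/(group size), which is ≥ 1 whenever the group size is ≤ 1.7.
The largest such integer is 1.

1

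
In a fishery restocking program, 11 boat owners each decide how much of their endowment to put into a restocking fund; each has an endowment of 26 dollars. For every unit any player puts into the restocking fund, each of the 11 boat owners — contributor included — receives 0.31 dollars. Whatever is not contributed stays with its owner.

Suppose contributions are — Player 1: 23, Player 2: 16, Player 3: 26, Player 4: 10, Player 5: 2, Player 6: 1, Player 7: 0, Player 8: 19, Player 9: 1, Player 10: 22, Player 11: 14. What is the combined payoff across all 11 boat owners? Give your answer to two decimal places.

Total contributed: 23 + 16 + 26 + 10 + 2 + 1 + 0 + 19 + 1 + 22 + 14 = 134; total kept: 11 × 26 − 134 = 152.
The restocking fund pays out 0.31 × 11 × 134 = 456.94 in aggregate.
Group total = 152 + 456.94 = 608.94.

608.94 dollars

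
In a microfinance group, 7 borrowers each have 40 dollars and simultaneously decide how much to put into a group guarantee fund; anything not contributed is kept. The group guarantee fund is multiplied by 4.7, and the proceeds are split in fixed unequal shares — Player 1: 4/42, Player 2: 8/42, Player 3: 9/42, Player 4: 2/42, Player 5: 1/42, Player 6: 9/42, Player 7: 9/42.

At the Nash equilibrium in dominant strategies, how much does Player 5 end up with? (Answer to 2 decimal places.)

53.43 dollars

For player j, contributing a unit is worthwhile iff 4.7 × (j's share) ≥ 1, i.e. iff j's share is at least 0.2128.
Player 3, Player 6 and Player 7 clear that bar, contributing 40 each; the remaining 4 contribute 0. Total contributed: 120.
Player 5 keeps 40 and receives 4.7 × 120 × 1/42 = 13.43 from the group guarantee fund, for a payoff of 53.43.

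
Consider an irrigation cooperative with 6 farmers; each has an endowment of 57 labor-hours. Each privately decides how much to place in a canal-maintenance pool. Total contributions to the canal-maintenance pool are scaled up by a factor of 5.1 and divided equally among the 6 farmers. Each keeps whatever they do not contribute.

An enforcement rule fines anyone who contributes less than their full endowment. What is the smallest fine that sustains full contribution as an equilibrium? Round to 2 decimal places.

8.55 labor-hours

Given the others contribute fully, the best deviation is to contribute 0 (any partial contribution still incurs the fine and gives up units whose private return 0.8500 is below 1).
Deviating from 57 to 0 saves 57 labor-hours but forfeits the deviator's share of the drop in the canal-maintenance pool: 5.1/6 × 57 = 48.45.
So the deviation gain is 57 − 48.45 = 8.55, and the fine must be at least 8.55 labor-hours to wipe it out.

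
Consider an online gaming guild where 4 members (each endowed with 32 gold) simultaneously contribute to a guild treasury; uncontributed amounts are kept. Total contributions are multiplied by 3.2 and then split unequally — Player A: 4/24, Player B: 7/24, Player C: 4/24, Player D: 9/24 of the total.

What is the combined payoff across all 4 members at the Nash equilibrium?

Each unit j contributes comes back to j as 3.2 × (j's share), so j prefers to contribute only if that share exceeds 1/3.2 = 0.3125; otherwise keeping the unit dominates.
The only share above 0.3125 is Player D's 9/24, contributing 32; the remaining 3 contribute 0. Total contributed: 32.
The guild treasury pays out 3.2 × 32 = 102.40 in total (split across the unequal shares, but the aggregate is all that matters for the group sum).
The 3 free-riders keep 32 each, adding 96. Group total = 96 + 102.40 = 198.40.

198.40 gold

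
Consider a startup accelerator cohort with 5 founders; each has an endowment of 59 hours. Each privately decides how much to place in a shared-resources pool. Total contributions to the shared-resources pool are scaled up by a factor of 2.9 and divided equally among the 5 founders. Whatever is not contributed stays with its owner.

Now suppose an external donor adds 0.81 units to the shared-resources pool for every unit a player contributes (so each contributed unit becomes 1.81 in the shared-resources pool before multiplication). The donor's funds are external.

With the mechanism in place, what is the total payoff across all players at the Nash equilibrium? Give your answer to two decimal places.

1548.46 hours

Under the mechanism each unit contributed yields 2.9 × 1.81 / 5 = 1.0498 back to its contributor per unit of net cost, which exceeds 1, making full contribution the dominant choice for everyone.
At the Nash equilibrium everyone contributes 59. Group total payoff = 2.9 × 1.81 × 295 = 1548.46.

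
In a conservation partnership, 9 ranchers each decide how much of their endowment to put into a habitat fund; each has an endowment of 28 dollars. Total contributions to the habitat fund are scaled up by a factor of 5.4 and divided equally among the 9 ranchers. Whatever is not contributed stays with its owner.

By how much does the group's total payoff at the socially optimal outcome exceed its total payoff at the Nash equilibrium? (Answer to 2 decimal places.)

1108.80 dollars

Each contributed unit returns 5.4/9 = 0.6000 to its contributor — below 1 — so contributing 0 is dominant for every player. At the Nash equilibrium everyone keeps their 28, and the group total is 9 × 28 = 252.
Each contributed unit returns 5.400 to the group as a whole (0.6000 to each of 9 players), which exceeds 1, so the social optimum is full contribution: group total = 5.400 × 252 = 1360.80.
Efficiency loss = 1360.80 − 252 = 1108.80.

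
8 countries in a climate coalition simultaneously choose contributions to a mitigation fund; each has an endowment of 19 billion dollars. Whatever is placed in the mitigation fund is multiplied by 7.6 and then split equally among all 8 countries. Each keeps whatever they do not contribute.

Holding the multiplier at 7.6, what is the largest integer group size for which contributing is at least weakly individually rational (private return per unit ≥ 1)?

Private return per unit is 7.6/(group size), which is ≥ 1 whenever the group size is ≤ 7.6.
The largest such integer is 7.

7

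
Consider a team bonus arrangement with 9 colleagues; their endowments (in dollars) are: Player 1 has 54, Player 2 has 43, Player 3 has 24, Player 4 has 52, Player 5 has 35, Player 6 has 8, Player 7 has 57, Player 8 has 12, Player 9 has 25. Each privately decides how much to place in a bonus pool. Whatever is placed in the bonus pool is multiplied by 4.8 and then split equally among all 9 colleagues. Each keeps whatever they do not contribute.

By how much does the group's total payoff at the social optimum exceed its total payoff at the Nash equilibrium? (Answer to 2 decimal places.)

The private return per contributed unit is 4.8/9 = 0.5333 < 1 for every player regardless of endowment, so the Nash equilibrium is zero contribution and the group total is Σ E_j = 54 + 43 + 24 + 52 + 35 + 8 + 57 + 12 + 25 = 310.
Each contributed unit returns 4.800 to the group, so the social optimum is full contribution by everyone: group total = 4.800 × 310 = 1488.00.
Efficiency loss = (4.800 − 1) × 310 = 1178.00.

1178.00 dollars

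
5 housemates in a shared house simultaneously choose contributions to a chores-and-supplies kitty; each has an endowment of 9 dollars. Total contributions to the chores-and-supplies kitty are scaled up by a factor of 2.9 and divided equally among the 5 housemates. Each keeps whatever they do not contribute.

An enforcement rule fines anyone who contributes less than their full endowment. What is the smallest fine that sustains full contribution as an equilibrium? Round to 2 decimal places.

3.78 dollars

Given the others contribute fully, the best deviation is to contribute 0 (any partial contribution still incurs the fine and gives up units whose private return 0.5800 is below 1).
Deviating from 9 to 0 saves 9 dollars but forfeits the deviator's share of the drop in the chores-and-supplies kitty: 2.9/5 × 9 = 5.22.
So the deviation gain is 9 − 5.22 = 3.78, and the fine must be at least 3.78 dollars to wipe it out.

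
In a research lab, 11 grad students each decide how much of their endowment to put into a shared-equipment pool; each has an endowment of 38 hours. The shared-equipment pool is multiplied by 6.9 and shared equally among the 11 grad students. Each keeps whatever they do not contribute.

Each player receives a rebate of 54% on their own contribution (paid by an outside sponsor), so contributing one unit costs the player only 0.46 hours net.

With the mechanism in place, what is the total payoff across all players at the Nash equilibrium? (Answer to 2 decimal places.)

3109.92 hours

Under the mechanism each unit contributed yields (6.9/11) / 0.46 = 1.3636 back to its contributor per unit of net cost, which exceeds 1, making full contribution the dominant choice for everyone.
So the Nash equilibrium is full contribution by all 11; the group earns 11 × (38 × 0.54 + 6.9 × 38) = 3109.92.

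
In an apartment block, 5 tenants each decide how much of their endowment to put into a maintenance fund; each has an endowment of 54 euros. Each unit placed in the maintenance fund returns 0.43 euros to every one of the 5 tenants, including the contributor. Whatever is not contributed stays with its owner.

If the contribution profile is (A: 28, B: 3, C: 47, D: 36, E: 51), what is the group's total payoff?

Total contributed: 28 + 3 + 47 + 36 + 51 = 165; total kept: 5 × 54 − 165 = 105.
The maintenance fund pays out 0.43 × 5 × 165 = 354.75 in aggregate.
Group total = 105 + 354.75 = 459.75.

459.75 euros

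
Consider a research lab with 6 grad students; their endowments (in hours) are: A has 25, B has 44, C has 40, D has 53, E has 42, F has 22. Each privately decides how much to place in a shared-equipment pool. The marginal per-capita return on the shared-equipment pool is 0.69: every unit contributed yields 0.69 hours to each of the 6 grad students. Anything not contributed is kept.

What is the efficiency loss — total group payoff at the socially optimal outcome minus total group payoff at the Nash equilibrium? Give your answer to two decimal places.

The private return per contributed unit is 0.69 < 1 for everyone, so the Nash equilibrium is zero contribution and the group total is Σ E_j = 25 + 44 + 40 + 53 + 42 + 22 = 226.
Each contributed unit returns 4.140 to the group, so the social optimum is full contribution by everyone: group total = 4.140 × 226 = 935.64.
Efficiency loss = (4.140 − 1) × 226 = 709.64.

709.64 hours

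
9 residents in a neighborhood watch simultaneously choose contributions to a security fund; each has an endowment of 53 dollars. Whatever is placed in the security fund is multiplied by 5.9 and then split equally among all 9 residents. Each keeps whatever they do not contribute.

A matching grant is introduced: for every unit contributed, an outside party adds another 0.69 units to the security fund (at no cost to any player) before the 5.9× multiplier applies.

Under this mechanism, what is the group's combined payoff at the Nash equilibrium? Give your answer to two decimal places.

Under the mechanism each unit contributed yields 5.9 × 1.69 / 9 = 1.1079 back to its contributor per unit of net cost, which exceeds 1, making full contribution the dominant choice for everyone.
So the Nash equilibrium is full contribution by all 9; the group earns 5.9 × 1.69 × 477 = 4756.17.

4756.17 dollars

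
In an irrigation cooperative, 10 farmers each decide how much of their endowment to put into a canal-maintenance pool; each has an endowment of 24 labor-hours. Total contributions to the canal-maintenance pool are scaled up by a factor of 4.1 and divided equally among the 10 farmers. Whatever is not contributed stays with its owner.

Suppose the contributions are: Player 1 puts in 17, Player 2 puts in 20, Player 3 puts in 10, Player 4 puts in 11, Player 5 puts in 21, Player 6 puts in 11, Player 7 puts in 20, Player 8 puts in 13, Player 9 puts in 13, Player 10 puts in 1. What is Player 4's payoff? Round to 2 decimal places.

69.17 labor-hours

Total contributed: 17 + 20 + 10 + 11 + 21 + 11 + 20 + 13 + 13 + 1 = 137.
Each receives 4.1 × 137 / 10 = 56.17 from the canal-maintenance pool.
Player 4 keeps 24 − 11 = 13, so Player 4's payoff is 13 + 56.17 = 69.17.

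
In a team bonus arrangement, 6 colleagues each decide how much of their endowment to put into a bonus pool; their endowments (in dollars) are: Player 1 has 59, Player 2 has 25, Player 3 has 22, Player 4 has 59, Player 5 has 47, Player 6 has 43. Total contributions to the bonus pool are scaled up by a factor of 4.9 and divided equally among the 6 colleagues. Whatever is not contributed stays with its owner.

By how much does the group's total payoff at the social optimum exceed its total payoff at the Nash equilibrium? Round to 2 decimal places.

994.50 dollars

The private return per contributed unit is 4.9/6 = 0.8167 < 1 for every player regardless of endowment, so the Nash equilibrium is zero contribution and the group total is Σ E_j = 59 + 25 + 22 + 59 + 47 + 43 = 255.
Each contributed unit returns 4.900 to the group, so the social optimum is full contribution by everyone: group total = 4.900 × 255 = 1249.50.
Efficiency loss = (4.900 − 1) × 255 = 994.50.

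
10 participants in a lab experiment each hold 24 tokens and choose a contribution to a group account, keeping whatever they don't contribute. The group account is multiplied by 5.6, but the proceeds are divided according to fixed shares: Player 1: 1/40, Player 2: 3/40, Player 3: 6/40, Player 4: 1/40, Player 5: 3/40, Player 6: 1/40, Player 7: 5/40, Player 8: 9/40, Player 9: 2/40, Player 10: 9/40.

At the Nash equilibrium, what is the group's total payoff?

460.80 tokens

Player j's private return per contributed unit is 5.6 × (j's share). Contributing is weakly dominant for j when that share is at least 1/5.6 = 0.1786, and contributing 0 is dominant otherwise.
Player 8 and Player 10 are above the threshold, contributing 24 each; the remaining 8 contribute 0. Total contributed: 48.
The group account pays out 5.6 × 48 = 268.80 in total (split across the unequal shares, but the aggregate is all that matters for the group sum).
The 8 free-riders keep 24 each, adding 192. Group total = 192 + 268.80 = 460.80.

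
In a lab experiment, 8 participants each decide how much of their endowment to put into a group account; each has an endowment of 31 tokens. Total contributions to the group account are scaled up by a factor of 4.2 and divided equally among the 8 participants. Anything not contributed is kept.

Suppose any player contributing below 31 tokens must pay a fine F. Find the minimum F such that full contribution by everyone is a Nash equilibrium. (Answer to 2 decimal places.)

Given the others contribute fully, the best deviation is to contribute 0 (any partial contribution still incurs the fine and gives up units whose private return 0.5250 is below 1).
Deviating from 31 to 0 saves 31 tokens but forfeits the deviator's share of the drop in the group account: 4.2/8 × 31 = 16.27.
So the deviation gain is 31 − 16.27 = 14.73, and the fine must be at least 14.73 tokens to wipe it out.

14.73 tokens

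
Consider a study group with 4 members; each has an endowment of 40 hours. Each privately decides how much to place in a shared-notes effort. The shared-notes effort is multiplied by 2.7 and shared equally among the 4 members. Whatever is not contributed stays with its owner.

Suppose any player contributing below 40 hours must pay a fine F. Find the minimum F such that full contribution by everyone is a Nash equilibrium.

Given the others contribute fully, the best deviation is to contribute 0 (any partial contribution still incurs the fine and gives up units whose private return 0.6750 is below 1).
Deviating from 40 to 0 saves 40 hours but forfeits the deviator's share of the drop in the shared-notes effort: 2.7/4 × 40 = 27.00.
So the deviation gain is 40 − 27.00 = 13.00, and the fine must be at least 13.00 hours to wipe it out.

13.00 hours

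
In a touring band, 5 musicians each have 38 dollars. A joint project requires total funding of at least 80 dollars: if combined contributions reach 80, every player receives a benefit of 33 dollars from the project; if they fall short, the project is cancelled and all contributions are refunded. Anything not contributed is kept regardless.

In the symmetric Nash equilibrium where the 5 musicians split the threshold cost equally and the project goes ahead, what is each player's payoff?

55 dollars

Equal share of the threshold: 80/5 = 16.
At this profile no one gains by cutting their contribution: any cut drops the total below 80, the project is cancelled, contributions are refunded, and the deviator ends with 38, which is less than 38 − 16 + 33 = 55. Contributing more than 16 just wastes the excess. So contributing exactly 16 is a best response.
Each player's payoff: 38 − 16 + 33 = 55.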